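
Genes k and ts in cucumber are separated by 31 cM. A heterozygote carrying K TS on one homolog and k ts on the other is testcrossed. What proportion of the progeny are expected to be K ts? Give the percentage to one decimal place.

15.5%

A map distance of 31 cM corresponds to a recombination frequency of 0.310.
The F1 is K TS / k ts, so K ts is a recombinant gamete class with expected frequency r/2 = 0.310/2 = 0.1550.
That is 0.1550 = 15.5% of the progeny.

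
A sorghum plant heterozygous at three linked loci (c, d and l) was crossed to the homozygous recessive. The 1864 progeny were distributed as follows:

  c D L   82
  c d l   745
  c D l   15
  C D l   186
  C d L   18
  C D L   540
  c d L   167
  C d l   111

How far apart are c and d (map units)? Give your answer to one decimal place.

12.1 map units

The two most frequent reciprocal classes, C D L and c d l, are the parental types, so the F1 was C D L / c d l.
The two rarest classes, C d L and c D l, are the double crossovers. Comparing them with the parentals, only the d allele has switched, so d is the middle locus and the order is c – d – l.
Crossovers in the c–d interval produce the single-crossover classes c D L and C d l (82 + 111 = 193) plus the double crossovers (33).
RF(c–d) = (193 + 33) / 1864 = 226/1864 = 0.1212 → 12.1 map units.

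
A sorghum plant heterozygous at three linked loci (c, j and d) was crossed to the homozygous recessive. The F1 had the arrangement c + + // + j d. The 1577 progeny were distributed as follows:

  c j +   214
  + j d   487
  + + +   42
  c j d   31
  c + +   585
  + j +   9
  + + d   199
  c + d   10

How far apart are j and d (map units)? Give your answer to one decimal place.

27.4 map units

The two rarest classes, c + d and + j +, are the double crossovers. Comparing them with the parentals, only the d allele has switched, so d is the middle locus and the order is c – d – j.
Crossovers in the d–j interval produce the single-crossover classes c j + and + + d (214 + 199 = 413) plus the double crossovers (19).
RF(d–j) = (413 + 19) / 1577 = 432/1577 = 0.2739 → 27.4 map units.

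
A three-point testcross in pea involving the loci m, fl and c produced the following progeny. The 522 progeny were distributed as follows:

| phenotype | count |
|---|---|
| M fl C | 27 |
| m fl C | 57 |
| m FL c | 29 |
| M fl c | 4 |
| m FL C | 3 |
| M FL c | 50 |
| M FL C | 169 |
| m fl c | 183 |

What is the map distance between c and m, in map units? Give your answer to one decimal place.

The two most frequent reciprocal classes, M FL C and m fl c, are the parental types, so the F1 was M FL C / m fl c.
The two rarest classes, m FL C and M fl c, are the double crossovers. Comparing them with the parentals, only the m allele has switched, so m is the middle locus and the order is fl – m – c.
Crossovers in the m–c interval produce the single-crossover classes M FL c and m fl C (50 + 57 = 107) plus the double crossovers (7).
RF(m–c) = (107 + 7) / 522 = 114/522 = 0.2184 → 21.8 map units.

21.8 map units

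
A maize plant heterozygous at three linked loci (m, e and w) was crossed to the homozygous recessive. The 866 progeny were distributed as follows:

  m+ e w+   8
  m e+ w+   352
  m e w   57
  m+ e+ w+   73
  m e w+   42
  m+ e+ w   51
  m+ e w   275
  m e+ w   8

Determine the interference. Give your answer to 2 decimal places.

0.13

The two most frequent reciprocal classes, m e+ w+ and m+ e w, are the parental types, so the F1 was m e+ w+ / m+ e w.
The two rarest classes, m e+ w and m+ e w+, are the double crossovers. Comparing them with the parentals, only the w allele has switched, so w is the middle locus and the order is e – w – m.
e–w: (93 + 16)/866 = 0.1259; w–m: (130 + 16)/866 = 0.1686.
Expected DCO frequency = 0.1259 × 0.1686 ≈ 0.02123; observed = 16/866 ≈ 0.01848.
Coefficient of coincidence = 0.01848/0.02123 ≈ 0.87; interference = 1 − 0.87 = 0.13.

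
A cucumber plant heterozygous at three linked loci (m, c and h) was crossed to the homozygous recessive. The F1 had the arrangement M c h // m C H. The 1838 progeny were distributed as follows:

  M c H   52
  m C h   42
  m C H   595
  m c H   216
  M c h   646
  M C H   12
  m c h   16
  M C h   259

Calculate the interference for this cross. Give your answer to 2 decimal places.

The two rarest classes, m c h and M C H, are the double crossovers. Comparing them with the parentals, only the m allele has switched, so m is the middle locus and the order is h – m – c.
h–m: (94 + 28)/1838 = 0.0664; m–c: (475 + 28)/1838 = 0.2737.
Expected DCO frequency = 0.0664 × 0.2737 ≈ 0.01817; observed = 28/1838 ≈ 0.01523.
Coefficient of coincidence = 0.01523/0.01817 ≈ 0.84; interference = 1 − 0.84 = 0.16.

0.16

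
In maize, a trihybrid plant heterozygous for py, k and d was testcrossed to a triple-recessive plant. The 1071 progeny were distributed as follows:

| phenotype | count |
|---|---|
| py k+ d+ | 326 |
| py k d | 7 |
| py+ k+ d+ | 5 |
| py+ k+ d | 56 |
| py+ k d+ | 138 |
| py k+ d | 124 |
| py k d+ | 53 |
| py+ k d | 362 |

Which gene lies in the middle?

py

The two most frequent reciprocal classes, py k+ d+ and py+ k d, are the parental types, so the F1 was py k+ d+ / py+ k d.
The two rarest classes, py+ k+ d+ and py k d, are the double crossovers. Comparing them with the parentals, only the py allele has switched, so py is the middle locus and the order is d – py – k.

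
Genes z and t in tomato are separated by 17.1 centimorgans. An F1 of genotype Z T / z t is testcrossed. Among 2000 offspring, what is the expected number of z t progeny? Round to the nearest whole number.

829

A map distance of 17.1 centimorgans corresponds to a recombination frequency of 0.171.
The F1 is Z T / z t, so z t is a parental gamete class with expected frequency (1 − r)/2 = 0.829/2 = 0.4145.
Expected number = 0.4145 × 2000 = 829.00 ≈ 829.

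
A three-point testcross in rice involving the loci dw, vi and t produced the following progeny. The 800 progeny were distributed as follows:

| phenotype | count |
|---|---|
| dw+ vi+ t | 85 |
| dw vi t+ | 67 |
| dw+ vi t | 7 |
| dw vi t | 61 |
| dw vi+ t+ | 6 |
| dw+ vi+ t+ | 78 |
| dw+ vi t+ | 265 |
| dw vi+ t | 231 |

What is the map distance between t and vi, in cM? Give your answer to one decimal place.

19.0 cM

The two most frequent reciprocal classes, dw vi+ t and dw+ vi t+, are the parental types, so the F1 was dw vi+ t / dw+ vi t+.
The two rarest classes, dw vi+ t+ and dw+ vi t, are the double crossovers. Comparing them with the parentals, only the t allele has switched, so t is the middle locus and the order is dw – t – vi.
Crossovers in the t–vi interval produce the single-crossover classes dw vi t and dw+ vi+ t+ (61 + 78 = 139) plus the double crossovers (13).
RF(t–vi) = (139 + 13) / 800 = 152/800 = 0.1900 → 19.0 cM.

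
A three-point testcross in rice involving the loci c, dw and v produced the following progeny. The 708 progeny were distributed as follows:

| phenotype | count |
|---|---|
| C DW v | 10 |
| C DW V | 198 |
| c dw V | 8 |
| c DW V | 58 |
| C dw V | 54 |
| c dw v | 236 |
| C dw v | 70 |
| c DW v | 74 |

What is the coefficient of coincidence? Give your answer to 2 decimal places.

The two most frequent reciprocal classes, C DW V and c dw v, are the parental types, so the F1 was C DW V / c dw v.
The two rarest classes, C DW v and c dw V, are the double crossovers. Comparing them with the parentals, only the v allele has switched, so v is the middle locus and the order is c – v – dw.
c–v: (128 + 18)/708 = 0.2062; v–dw: (128 + 18)/708 = 0.2062.
Expected DCO frequency = 0.2062 × 0.2062 ≈ 0.04252; observed = 18/708 ≈ 0.02542.
Coefficient of coincidence = 0.02542/0.04252 ≈ 0.60.

0.60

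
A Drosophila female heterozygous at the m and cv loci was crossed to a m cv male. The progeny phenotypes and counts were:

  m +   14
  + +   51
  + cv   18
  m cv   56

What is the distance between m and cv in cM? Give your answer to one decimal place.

23.0 cM

The two most frequent classes, + + (51) and m cv (56), are the parental types, so the F1 was + + / m cv.
The recombinant classes are + cv and m +: 18 + 14 = 32.
Recombination frequency = 32/139 = 0.2302 ≈ 23.0%, i.e. 23.0 cM.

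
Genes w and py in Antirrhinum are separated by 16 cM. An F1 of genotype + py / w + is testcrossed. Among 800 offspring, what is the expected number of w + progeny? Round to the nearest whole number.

336

A map distance of 16 cM corresponds to a recombination frequency of 0.160.
The F1 is + py / w +, so w + is a parental gamete class with expected frequency (1 − r)/2 = 0.840/2 = 0.4200.
Expected number = 0.4200 × 800 = 336.00 ≈ 336.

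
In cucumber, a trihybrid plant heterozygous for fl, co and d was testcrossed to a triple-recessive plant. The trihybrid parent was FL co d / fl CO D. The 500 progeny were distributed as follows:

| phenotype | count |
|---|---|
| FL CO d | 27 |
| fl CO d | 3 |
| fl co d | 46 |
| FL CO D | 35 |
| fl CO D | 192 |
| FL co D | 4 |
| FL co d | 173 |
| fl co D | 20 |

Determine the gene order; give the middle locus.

The two rarest classes, FL co D and fl CO d, are the double crossovers. Comparing them with the parentals, only the d allele has switched, so d is the middle locus and the order is co – d – fl.

d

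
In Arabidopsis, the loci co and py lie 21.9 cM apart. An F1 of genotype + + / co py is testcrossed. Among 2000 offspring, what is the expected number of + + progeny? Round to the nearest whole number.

A map distance of 21.9 cM corresponds to a recombination frequency of 0.219.
The F1 is + + / co py, so + + is a parental gamete class with expected frequency (1 − r)/2 = 0.781/2 = 0.3905.
Expected number = 0.3905 × 2000 = 781.00 ≈ 781.

781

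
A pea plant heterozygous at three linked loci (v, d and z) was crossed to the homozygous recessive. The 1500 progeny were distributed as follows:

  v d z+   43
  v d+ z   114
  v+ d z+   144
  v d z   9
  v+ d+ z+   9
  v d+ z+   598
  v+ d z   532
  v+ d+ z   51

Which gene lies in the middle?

v

The two most frequent reciprocal classes, v d+ z+ and v+ d z, are the parental types, so the F1 was v d+ z+ / v+ d z.
The two rarest classes, v+ d+ z+ and v d z, are the double crossovers. Comparing them with the parentals, only the v allele has switched, so v is the middle locus and the order is d – v – z.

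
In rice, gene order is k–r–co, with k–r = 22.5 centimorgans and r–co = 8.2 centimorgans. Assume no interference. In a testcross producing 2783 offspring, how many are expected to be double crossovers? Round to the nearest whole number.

Map distances give recombination frequencies of 0.225 and 0.082 for the two intervals.
With no interference, expected double-crossover frequency = 0.225 × 0.082 = 0.01845.
Expected number = 0.01845 × 2783 = 51.35 ≈ 51.

51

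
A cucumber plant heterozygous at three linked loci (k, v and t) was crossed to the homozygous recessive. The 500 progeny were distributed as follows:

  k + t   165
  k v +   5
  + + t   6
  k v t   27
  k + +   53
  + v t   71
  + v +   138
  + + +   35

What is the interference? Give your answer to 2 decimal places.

The two most frequent reciprocal classes, k + t and + v +, are the parental types, so the F1 was k + t / + v +.
The two rarest classes, + + t and k v +, are the double crossovers. Comparing them with the parentals, only the k allele has switched, so k is the middle locus and the order is t – k – v.
t–k: (124 + 11)/500 = 0.2700; k–v: (62 + 11)/500 = 0.1460.
Expected DCO frequency = 0.2700 × 0.1460 ≈ 0.03942; observed = 11/500 ≈ 0.02200.
Coefficient of coincidence = 0.02200/0.03942 ≈ 0.56; interference = 1 − 0.56 = 0.44.

0.44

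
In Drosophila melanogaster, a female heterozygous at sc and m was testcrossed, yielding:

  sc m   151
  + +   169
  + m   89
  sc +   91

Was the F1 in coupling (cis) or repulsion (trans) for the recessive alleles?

The two most frequent classes are + + (169) and sc m (151); these are the parental (non-recombinant) types.
So the F1 carried + + on one chromosome and sc m on the other — the recessive alleles are on the same chromosome (cis / coupling).

cis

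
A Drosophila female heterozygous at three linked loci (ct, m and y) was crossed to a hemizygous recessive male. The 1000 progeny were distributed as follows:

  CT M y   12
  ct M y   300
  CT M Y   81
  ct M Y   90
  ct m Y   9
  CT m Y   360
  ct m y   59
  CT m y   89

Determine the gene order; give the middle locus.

ct

The two most frequent reciprocal classes, CT m Y and ct M y, are the parental types, so the F1 was CT m Y / ct M y.
The two rarest classes, ct m Y and CT M y, are the double crossovers. Comparing them with the parentals, only the ct allele has switched, so ct is the middle locus and the order is y – ct – m.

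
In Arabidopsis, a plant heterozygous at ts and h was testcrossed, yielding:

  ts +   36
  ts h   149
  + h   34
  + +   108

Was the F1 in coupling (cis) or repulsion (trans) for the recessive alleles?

cis

The two most frequent classes are + + (108) and ts h (149); these are the parental (non-recombinant) types.
So the F1 carried + + on one chromosome and ts h on the other — the recessive alleles are on the same chromosome (cis / coupling).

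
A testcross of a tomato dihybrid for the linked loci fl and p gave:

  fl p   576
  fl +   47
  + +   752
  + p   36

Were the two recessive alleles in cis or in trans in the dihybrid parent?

cis

The two most frequent classes are + + (752) and fl p (576); these are the parental (non-recombinant) types.
So the F1 carried + + on one chromosome and fl p on the other — the recessive alleles are on the same chromosome (cis / coupling).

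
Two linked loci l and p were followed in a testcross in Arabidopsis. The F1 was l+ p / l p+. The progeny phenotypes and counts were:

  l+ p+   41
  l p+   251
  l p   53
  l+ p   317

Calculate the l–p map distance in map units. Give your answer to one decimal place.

The recombinant classes are l+ p+ and l p: 41 + 53 = 94.
Recombination frequency = 94/662 = 0.1420 ≈ 14.2%, i.e. 14.2 map units.

14.2 map units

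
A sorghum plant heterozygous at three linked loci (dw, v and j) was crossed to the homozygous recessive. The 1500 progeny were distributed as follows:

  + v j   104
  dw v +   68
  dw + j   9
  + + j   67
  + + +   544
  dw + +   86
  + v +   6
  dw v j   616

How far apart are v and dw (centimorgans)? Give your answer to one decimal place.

13.7 centimorgans

The two most frequent reciprocal classes, + + + and dw v j, are the parental types, so the F1 was + + + / dw v j.
The two rarest classes, + v + and dw + j, are the double crossovers. Comparing them with the parentals, only the v allele has switched, so v is the middle locus and the order is dw – v – j.
Crossovers in the dw–v interval produce the single-crossover classes dw + + and + v j (86 + 104 = 190) plus the double crossovers (15).
RF(dw–v) = (190 + 15) / 1500 = 205/1500 = 0.1367 → 13.7 centimorgans.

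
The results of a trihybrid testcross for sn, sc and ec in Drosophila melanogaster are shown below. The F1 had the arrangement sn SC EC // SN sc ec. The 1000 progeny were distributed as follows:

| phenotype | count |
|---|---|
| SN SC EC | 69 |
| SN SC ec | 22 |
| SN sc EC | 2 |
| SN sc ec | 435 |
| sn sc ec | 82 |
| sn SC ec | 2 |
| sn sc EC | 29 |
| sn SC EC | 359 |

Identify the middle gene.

ec

The two rarest classes, sn SC ec and SN sc EC, are the double crossovers. Comparing them with the parentals, only the ec allele has switched, so ec is the middle locus and the order is sc – ec – sn.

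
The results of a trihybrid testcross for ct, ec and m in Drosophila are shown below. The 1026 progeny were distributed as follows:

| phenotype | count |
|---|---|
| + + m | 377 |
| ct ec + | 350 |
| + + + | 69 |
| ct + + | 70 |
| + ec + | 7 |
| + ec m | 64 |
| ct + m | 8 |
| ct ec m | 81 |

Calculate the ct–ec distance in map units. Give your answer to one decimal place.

The two most frequent reciprocal classes, ct ec + and + + m, are the parental types, so the F1 was ct ec + / + + m.
The two rarest classes, + ec + and ct + m, are the double crossovers. Comparing them with the parentals, only the ct allele has switched, so ct is the middle locus and the order is m – ct – ec.
Crossovers in the ct–ec interval produce the single-crossover classes ct + + and + ec m (70 + 64 = 134) plus the double crossovers (15).
RF(ct–ec) = (134 + 15) / 1026 = 149/1026 = 0.1452 → 14.5 map units.

14.5 map units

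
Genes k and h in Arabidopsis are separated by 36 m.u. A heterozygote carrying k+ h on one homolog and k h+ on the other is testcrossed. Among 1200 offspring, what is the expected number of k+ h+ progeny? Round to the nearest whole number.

A map distance of 36 m.u. corresponds to a recombination frequency of 0.360.
The F1 is k+ h / k h+, so k+ h+ is a recombinant gamete class with expected frequency r/2 = 0.360/2 = 0.1800.
Expected number = 0.1800 × 1200 = 216.00 ≈ 216.

216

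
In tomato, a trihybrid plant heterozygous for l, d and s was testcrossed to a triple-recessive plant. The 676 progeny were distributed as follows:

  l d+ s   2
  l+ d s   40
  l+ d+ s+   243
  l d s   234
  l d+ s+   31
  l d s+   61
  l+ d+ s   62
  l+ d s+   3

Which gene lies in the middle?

The two most frequent reciprocal classes, l+ d+ s+ and l d s, are the parental types, so the F1 was l+ d+ s+ / l d s.
The two rarest classes, l+ d s+ and l d+ s, are the double crossovers. Comparing them with the parentals, only the d allele has switched, so d is the middle locus and the order is l – d – s.

d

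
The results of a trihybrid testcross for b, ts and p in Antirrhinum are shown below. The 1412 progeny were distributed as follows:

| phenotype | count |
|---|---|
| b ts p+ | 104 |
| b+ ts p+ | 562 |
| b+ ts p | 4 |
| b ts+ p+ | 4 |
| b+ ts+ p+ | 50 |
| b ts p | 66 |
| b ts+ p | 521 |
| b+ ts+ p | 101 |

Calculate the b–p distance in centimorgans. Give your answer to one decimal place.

The two most frequent reciprocal classes, b ts+ p and b+ ts p+, are the parental types, so the F1 was b ts+ p / b+ ts p+.
The two rarest classes, b ts+ p+ and b+ ts p, are the double crossovers. Comparing them with the parentals, only the p allele has switched, so p is the middle locus and the order is b – p – ts.
Crossovers in the b–p interval produce the single-crossover classes b+ ts+ p and b ts p+ (101 + 104 = 205) plus the double crossovers (8).
RF(b–p) = (205 + 8) / 1412 = 213/1412 = 0.1508 → 15.1 centimorgans.

15.1 centimorgans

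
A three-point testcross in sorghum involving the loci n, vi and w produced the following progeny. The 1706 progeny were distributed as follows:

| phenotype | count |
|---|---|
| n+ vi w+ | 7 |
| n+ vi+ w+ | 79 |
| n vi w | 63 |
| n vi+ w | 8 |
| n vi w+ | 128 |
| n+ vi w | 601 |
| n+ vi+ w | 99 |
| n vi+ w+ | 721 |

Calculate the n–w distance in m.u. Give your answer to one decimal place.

The two most frequent reciprocal classes, n vi+ w+ and n+ vi w, are the parental types, so the F1 was n vi+ w+ / n+ vi w.
The two rarest classes, n vi+ w and n+ vi w+, are the double crossovers. Comparing them with the parentals, only the w allele has switched, so w is the middle locus and the order is n – w – vi.
Crossovers in the n–w interval produce the single-crossover classes n+ vi+ w+ and n vi w (79 + 63 = 142) plus the double crossovers (15).
RF(n–w) = (142 + 15) / 1706 = 157/1706 = 0.0920 → 9.2 m.u.

9.2 m.u.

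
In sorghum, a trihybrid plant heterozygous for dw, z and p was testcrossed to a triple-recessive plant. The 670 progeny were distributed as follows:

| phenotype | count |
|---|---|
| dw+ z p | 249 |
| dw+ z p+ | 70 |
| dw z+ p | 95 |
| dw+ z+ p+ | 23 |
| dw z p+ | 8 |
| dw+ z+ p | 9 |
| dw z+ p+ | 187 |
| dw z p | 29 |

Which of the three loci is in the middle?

The two most frequent reciprocal classes, dw+ z p and dw z+ p+, are the parental types, so the F1 was dw+ z p / dw z+ p+.
The two rarest classes, dw+ z+ p and dw z p+, are the double crossovers. Comparing them with the parentals, only the z allele has switched, so z is the middle locus and the order is p – z – dw.

z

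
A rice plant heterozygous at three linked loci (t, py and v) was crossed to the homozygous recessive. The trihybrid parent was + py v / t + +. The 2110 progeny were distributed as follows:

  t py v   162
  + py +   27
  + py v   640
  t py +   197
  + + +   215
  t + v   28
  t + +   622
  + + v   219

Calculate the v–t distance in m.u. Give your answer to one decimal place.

20.5 m.u.

The two rarest classes, + py + and t + v, are the double crossovers. Comparing them with the parentals, only the v allele has switched, so v is the middle locus and the order is py – v – t.
Crossovers in the v–t interval produce the single-crossover classes t py v and + + + (162 + 215 = 377) plus the double crossovers (55).
RF(v–t) = (377 + 55) / 2110 = 432/2110 = 0.2047 → 20.5 m.u.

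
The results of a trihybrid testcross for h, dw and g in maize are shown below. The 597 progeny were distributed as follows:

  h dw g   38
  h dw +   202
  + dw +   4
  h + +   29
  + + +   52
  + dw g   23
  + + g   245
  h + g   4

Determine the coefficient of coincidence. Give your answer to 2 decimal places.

0.81

The two most frequent reciprocal classes, + + g and h dw +, are the parental types, so the F1 was + + g / h dw +.
The two rarest classes, h + g and + dw +, are the double crossovers. Comparing them with the parentals, only the h allele has switched, so h is the middle locus and the order is dw – h – g.
dw–h: (52 + 8)/597 = 0.1005; h–g: (90 + 8)/597 = 0.1642.
Expected DCO frequency = 0.1005 × 0.1642 ≈ 0.01650; observed = 8/597 ≈ 0.01340.
Coefficient of coincidence = 0.01340/0.01650 ≈ 0.81.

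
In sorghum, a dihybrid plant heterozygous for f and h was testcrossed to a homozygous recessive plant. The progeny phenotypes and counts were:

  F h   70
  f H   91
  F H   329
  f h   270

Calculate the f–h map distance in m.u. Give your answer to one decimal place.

21.2 m.u.

The two most frequent classes, F H (329) and f h (270), are the parental types, so the F1 was F H / f h.
The recombinant classes are F h and f H: 70 + 91 = 161.
Recombination frequency = 161/760 = 0.2118 ≈ 21.2%, i.e. 21.2 m.u.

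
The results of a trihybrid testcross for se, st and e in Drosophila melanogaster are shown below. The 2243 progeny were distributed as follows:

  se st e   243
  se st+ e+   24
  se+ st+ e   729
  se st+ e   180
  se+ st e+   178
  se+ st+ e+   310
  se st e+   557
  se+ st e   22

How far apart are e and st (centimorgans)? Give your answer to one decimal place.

26.7 centimorgans

The two most frequent reciprocal classes, se+ st+ e and se st e+, are the parental types, so the F1 was se+ st+ e / se st e+.
The two rarest classes, se+ st e and se st+ e+, are the double crossovers. Comparing them with the parentals, only the st allele has switched, so st is the middle locus and the order is e – st – se.
Crossovers in the e–st interval produce the single-crossover classes se+ st+ e+ and se st e (310 + 243 = 553) plus the double crossovers (46).
RF(e–st) = (553 + 46) / 2243 = 599/2243 = 0.2671 → 26.7 centimorgans.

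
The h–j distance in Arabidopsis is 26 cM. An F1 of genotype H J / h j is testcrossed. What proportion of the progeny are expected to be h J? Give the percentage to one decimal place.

A map distance of 26 cM corresponds to a recombination frequency of 0.260.
The F1 is H J / h j, so h J is a recombinant gamete class with expected frequency r/2 = 0.260/2 = 0.1300.
That is 0.1300 = 13.0% of the progeny.

13.0%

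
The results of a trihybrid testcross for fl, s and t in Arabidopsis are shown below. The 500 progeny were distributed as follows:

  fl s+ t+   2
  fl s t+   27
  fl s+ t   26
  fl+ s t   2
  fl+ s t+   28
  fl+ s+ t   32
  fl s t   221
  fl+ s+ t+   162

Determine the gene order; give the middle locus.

The two most frequent reciprocal classes, fl s t and fl+ s+ t+, are the parental types, so the F1 was fl s t / fl+ s+ t+.
The two rarest classes, fl+ s t and fl s+ t+, are the double crossovers. Comparing them with the parentals, only the fl allele has switched, so fl is the middle locus and the order is t – fl – s.

fl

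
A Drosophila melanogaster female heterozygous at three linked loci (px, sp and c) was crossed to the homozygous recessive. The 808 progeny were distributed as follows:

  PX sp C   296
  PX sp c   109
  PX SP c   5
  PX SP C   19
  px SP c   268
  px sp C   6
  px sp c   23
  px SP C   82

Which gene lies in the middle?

px

The two most frequent reciprocal classes, PX sp C and px SP c, are the parental types, so the F1 was PX sp C / px SP c.
The two rarest classes, px sp C and PX SP c, are the double crossovers. Comparing them with the parentals, only the px allele has switched, so px is the middle locus and the order is sp – px – c.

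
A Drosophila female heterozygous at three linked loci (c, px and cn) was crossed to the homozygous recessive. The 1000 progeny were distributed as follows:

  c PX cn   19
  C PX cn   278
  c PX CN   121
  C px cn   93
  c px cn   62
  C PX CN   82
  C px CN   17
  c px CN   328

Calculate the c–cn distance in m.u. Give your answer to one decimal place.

The two most frequent reciprocal classes, c px CN and C PX cn, are the parental types, so the F1 was c px CN / C PX cn.
The two rarest classes, C px CN and c PX cn, are the double crossovers. Comparing them with the parentals, only the c allele has switched, so c is the middle locus and the order is cn – c – px.
Crossovers in the cn–c interval produce the single-crossover classes c px cn and C PX CN (62 + 82 = 144) plus the double crossovers (36).
RF(cn–c) = (144 + 36) / 1000 = 180/1000 = 0.1800 → 18.0 m.u.

18.0 m.u.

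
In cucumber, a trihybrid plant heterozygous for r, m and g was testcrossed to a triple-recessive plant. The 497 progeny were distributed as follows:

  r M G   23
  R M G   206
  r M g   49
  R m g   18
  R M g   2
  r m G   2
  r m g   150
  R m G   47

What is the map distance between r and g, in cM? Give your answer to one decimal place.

9.1 cM

The two most frequent reciprocal classes, R M G and r m g, are the parental types, so the F1 was R M G / r m g.
The two rarest classes, R M g and r m G, are the double crossovers. Comparing them with the parentals, only the g allele has switched, so g is the middle locus and the order is m – g – r.
Crossovers in the g–r interval produce the single-crossover classes r M G and R m g (23 + 18 = 41) plus the double crossovers (4).
RF(g–r) = (41 + 4) / 497 = 45/497 = 0.0905 → 9.1 cM.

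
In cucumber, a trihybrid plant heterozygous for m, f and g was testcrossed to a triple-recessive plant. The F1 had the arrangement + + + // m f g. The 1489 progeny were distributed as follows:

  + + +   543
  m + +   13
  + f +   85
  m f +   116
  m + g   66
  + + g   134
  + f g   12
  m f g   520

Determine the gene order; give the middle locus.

m

The two rarest classes, m + + and + f g, are the double crossovers. Comparing them with the parentals, only the m allele has switched, so m is the middle locus and the order is f – m – g.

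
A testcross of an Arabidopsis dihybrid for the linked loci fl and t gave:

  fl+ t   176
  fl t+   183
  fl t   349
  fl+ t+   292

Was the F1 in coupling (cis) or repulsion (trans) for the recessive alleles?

cis

The two most frequent classes are fl+ t+ (292) and fl t (349); these are the parental (non-recombinant) types.
So the F1 carried fl+ t+ on one chromosome and fl t on the other — the recessive alleles are on the same chromosome (cis / coupling).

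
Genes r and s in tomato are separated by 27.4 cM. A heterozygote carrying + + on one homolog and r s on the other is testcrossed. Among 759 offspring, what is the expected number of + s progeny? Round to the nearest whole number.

104

A map distance of 27.4 cM corresponds to a recombination frequency of 0.274.
The F1 is + + / r s, so + s is a recombinant gamete class with expected frequency r/2 = 0.274/2 = 0.1370.
Expected number = 0.1370 × 759 = 103.98 ≈ 104.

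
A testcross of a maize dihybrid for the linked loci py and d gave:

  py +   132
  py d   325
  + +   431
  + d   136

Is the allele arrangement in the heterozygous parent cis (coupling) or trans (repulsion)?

The two most frequent classes are + + (431) and py d (325); these are the parental (non-recombinant) types.
So the F1 carried + + on one chromosome and py d on the other — the recessive alleles are on the same chromosome (cis / coupling).

cis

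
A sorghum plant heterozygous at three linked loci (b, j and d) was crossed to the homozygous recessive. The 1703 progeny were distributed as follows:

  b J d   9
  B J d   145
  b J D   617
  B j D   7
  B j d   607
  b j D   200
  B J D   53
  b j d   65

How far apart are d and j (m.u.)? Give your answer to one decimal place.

The two most frequent reciprocal classes, B j d and b J D, are the parental types, so the F1 was B j d / b J D.
The two rarest classes, B j D and b J d, are the double crossovers. Comparing them with the parentals, only the d allele has switched, so d is the middle locus and the order is j – d – b.
Crossovers in the j–d interval produce the single-crossover classes B J d and b j D (145 + 200 = 345) plus the double crossovers (16).
RF(j–d) = (345 + 16) / 1703 = 361/1703 = 0.2120 → 21.2 m.u.

21.2 m.u.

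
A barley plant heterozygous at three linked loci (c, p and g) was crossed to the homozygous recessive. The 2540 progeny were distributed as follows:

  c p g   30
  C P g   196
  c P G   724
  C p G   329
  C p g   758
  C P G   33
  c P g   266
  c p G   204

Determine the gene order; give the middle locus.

The two most frequent reciprocal classes, C p g and c P G, are the parental types, so the F1 was C p g / c P G.
The two rarest classes, c p g and C P G, are the double crossovers. Comparing them with the parentals, only the c allele has switched, so c is the middle locus and the order is g – c – p.

c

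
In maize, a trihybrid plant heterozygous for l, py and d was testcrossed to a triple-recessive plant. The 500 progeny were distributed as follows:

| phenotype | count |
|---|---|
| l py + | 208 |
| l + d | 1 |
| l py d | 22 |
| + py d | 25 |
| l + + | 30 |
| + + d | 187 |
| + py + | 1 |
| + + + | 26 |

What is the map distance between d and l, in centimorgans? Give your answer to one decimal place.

The two most frequent reciprocal classes, l py + and + + d, are the parental types, so the F1 was l py + / + + d.
The two rarest classes, + py + and l + d, are the double crossovers. Comparing them with the parentals, only the l allele has switched, so l is the middle locus and the order is py – l – d.
Crossovers in the l–d interval produce the single-crossover classes l py d and + + + (22 + 26 = 48) plus the double crossovers (2).
RF(l–d) = (48 + 2) / 500 = 50/500 = 0.1000 → 10.0 centimorgans.

10.0 centimorgans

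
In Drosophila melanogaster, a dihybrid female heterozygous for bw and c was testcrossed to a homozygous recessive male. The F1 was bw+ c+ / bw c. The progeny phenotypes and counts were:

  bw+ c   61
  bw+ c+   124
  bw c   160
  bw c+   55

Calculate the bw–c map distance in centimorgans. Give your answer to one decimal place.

29.0 centimorgans

The recombinant classes are bw+ c and bw c+: 61 + 55 = 116.
Recombination frequency = 116/400 = 0.2900 ≈ 29.0%, i.e. 29.0 centimorgans.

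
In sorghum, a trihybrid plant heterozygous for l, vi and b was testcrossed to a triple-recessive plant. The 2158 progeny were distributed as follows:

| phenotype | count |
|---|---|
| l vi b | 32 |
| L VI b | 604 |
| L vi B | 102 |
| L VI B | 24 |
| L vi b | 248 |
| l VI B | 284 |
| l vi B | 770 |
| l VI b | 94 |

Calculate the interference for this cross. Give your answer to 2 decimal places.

The two most frequent reciprocal classes, l vi B and L VI b, are the parental types, so the F1 was l vi B / L VI b.
The two rarest classes, l vi b and L VI B, are the double crossovers. Comparing them with the parentals, only the b allele has switched, so b is the middle locus and the order is vi – b – l.
vi–b: (532 + 56)/2158 = 0.2725; b–l: (196 + 56)/2158 = 0.1168.
Expected DCO frequency = 0.2725 × 0.1168 ≈ 0.03183; observed = 56/2158 ≈ 0.02595.
Coefficient of coincidence = 0.02595/0.03183 ≈ 0.82; interference = 1 − 0.82 = 0.18.

0.18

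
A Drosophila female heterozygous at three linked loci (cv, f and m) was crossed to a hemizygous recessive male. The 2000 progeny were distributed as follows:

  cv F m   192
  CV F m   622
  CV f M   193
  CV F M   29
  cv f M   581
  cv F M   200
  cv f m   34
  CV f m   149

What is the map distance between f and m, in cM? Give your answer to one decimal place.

The two most frequent reciprocal classes, cv f M and CV F m, are the parental types, so the F1 was cv f M / CV F m.
The two rarest classes, cv f m and CV F M, are the double crossovers. Comparing them with the parentals, only the m allele has switched, so m is the middle locus and the order is cv – m – f.
Crossovers in the m–f interval produce the single-crossover classes cv F M and CV f m (200 + 149 = 349) plus the double crossovers (63).
RF(m–f) = (349 + 63) / 2000 = 412/2000 = 0.2060 → 20.6 cM.

20.6 cM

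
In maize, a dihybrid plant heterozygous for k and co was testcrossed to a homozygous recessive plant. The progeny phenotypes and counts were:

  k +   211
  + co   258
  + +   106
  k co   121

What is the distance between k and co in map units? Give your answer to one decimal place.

The two most frequent classes, + co (258) and k + (211), are the parental types, so the F1 was + co / k +.
The recombinant classes are + + and k co: 106 + 121 = 227.
Recombination frequency = 227/696 = 0.3261 ≈ 32.6%, i.e. 32.6 map units.

32.6 map units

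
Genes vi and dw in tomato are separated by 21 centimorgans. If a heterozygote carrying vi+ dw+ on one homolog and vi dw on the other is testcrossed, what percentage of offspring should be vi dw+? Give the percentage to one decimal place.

10.5%

A map distance of 21 centimorgans corresponds to a recombination frequency of 0.210.
The F1 is vi+ dw+ / vi dw, so vi dw+ is a recombinant gamete class with expected frequency r/2 = 0.210/2 = 0.1050.
That is 0.1050 = 10.5% of the progeny.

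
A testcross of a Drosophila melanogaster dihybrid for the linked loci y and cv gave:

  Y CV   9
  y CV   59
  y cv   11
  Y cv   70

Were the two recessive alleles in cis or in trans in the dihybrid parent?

The two most frequent classes are Y cv (70) and y CV (59); these are the parental (non-recombinant) types.
So the F1 carried Y cv on one chromosome and y CV on the other — the recessive alleles are on opposite chromosomes (trans / repulsion).

trans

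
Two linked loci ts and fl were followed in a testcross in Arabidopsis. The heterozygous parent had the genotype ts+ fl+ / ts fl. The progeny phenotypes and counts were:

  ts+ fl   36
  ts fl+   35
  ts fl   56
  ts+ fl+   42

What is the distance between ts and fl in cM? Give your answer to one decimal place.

42.0 cM

The recombinant classes are ts+ fl and ts fl+: 36 + 35 = 71.
Recombination frequency = 71/169 = 0.4201 ≈ 42.0%, i.e. 42.0 cM.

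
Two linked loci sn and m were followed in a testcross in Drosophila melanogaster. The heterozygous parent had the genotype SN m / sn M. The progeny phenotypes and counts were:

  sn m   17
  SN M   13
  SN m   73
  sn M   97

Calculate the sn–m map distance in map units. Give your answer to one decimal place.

15.0 map units

The recombinant classes are SN M and sn m: 13 + 17 = 30.
Recombination frequency = 30/200 = 0.1500 ≈ 15.0%, i.e. 15.0 map units.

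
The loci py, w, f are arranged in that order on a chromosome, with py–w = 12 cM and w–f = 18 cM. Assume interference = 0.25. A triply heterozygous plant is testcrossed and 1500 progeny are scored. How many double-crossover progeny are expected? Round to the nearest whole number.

Map distances give recombination frequencies of 0.120 and 0.180 for the two intervals.
With interference 0.25 (so coincidence = 0.75), expected double-crossover frequency = 0.120 × 0.180 × 0.75 = 0.01620.
Expected number = 0.01620 × 1500 = 24.30 ≈ 24.

24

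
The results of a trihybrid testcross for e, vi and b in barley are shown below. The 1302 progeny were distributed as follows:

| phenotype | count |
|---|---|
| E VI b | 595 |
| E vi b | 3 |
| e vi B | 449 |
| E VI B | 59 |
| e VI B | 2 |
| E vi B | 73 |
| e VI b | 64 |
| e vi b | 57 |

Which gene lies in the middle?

The two most frequent reciprocal classes, e vi B and E VI b, are the parental types, so the F1 was e vi B / E VI b.
The two rarest classes, e VI B and E vi b, are the double crossovers. Comparing them with the parentals, only the vi allele has switched, so vi is the middle locus and the order is e – vi – b.

vi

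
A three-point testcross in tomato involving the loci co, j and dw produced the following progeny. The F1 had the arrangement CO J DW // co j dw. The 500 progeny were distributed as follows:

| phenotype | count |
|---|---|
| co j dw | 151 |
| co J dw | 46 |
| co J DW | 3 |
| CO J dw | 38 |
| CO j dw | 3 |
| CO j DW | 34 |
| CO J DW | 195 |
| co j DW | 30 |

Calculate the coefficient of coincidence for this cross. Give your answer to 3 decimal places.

The two rarest classes, co J DW and CO j dw, are the double crossovers. Comparing them with the parentals, only the co allele has switched, so co is the middle locus and the order is dw – co – j.
dw–co: (68 + 6)/500 = 0.1480; co–j: (80 + 6)/500 = 0.1720.
Expected DCO frequency = 0.1480 × 0.1720 ≈ 0.02546; observed = 6/500 ≈ 0.01200.
Coefficient of coincidence = 0.01200/0.02546 ≈ 0.471.

0.471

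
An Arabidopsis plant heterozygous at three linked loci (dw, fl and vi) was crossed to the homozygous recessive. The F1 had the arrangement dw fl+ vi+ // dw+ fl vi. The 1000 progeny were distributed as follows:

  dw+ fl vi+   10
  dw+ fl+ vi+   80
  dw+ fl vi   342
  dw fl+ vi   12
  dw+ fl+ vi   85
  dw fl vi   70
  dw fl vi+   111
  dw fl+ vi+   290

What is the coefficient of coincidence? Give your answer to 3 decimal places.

0.587

The two rarest classes, dw fl+ vi and dw+ fl vi+, are the double crossovers. Comparing them with the parentals, only the vi allele has switched, so vi is the middle locus and the order is fl – vi – dw.
fl–vi: (196 + 22)/1000 = 0.2180; vi–dw: (150 + 22)/1000 = 0.1720.
Expected DCO frequency = 0.2180 × 0.1720 ≈ 0.03750; observed = 22/1000 ≈ 0.02200.
Coefficient of coincidence = 0.02200/0.03750 ≈ 0.587.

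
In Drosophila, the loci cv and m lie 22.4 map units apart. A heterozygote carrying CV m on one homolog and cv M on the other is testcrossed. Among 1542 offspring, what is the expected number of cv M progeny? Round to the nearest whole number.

A map distance of 22.4 map units corresponds to a recombination frequency of 0.224.
The F1 is CV m / cv M, so cv M is a parental gamete class with expected frequency (1 − r)/2 = 0.776/2 = 0.3880.
Expected number = 0.3880 × 1542 = 598.30 ≈ 598.

598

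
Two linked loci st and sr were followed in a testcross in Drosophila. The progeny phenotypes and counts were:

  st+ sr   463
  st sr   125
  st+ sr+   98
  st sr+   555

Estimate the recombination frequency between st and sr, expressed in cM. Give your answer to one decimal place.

The two most frequent classes, st+ sr (463) and st sr+ (555), are the parental types, so the F1 was st+ sr / st sr+.
The recombinant classes are st+ sr+ and st sr: 98 + 125 = 223.
Recombination frequency = 223/1241 = 0.1797 ≈ 18.0%, i.e. 18.0 cM.

18.0 cM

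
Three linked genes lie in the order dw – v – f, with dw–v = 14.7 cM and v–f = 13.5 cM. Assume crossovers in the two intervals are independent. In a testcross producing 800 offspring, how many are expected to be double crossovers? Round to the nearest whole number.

Map distances give recombination frequencies of 0.147 and 0.135 for the two intervals.
With no interference, expected double-crossover frequency = 0.147 × 0.135 = 0.01985.
Expected number = 0.01985 × 800 = 15.88 ≈ 16.

16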